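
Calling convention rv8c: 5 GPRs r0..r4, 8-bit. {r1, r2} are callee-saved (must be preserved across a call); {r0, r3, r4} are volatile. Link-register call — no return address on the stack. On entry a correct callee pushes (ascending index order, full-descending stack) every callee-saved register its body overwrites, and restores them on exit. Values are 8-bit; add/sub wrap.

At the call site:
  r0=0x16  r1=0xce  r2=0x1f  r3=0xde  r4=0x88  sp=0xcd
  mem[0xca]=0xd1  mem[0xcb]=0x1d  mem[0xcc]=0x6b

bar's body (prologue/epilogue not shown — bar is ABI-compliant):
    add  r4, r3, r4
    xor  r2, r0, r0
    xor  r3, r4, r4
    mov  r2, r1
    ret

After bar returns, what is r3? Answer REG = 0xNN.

REG = 0x00

prologue: push r2 -> mem[0xcc]=0x1f, sp=0xcc
body[0] add  r4, r3, r4 -> r4=0x66
body[1] xor  r2, r0, r0 -> r2=0x00
body[2] xor  r3, r4, r4 -> r3=0x00
body[3] mov  r2, r1 -> r2=0xce
epilogue: pop r2=0x1f, sp=0xcd
r3 is caller-saved -> body value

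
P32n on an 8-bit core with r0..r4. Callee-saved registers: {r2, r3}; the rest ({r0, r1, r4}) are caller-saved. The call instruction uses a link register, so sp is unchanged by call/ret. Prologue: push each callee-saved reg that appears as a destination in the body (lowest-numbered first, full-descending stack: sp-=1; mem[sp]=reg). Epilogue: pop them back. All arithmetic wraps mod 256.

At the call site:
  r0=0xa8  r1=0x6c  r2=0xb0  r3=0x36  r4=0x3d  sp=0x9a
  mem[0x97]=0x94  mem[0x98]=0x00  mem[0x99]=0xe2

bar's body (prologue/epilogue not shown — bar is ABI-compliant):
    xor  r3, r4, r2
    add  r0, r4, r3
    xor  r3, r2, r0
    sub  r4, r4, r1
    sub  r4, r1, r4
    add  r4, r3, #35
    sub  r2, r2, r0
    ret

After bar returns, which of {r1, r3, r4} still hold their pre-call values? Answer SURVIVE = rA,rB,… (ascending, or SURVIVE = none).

prologue: push r2 → mem[0x99]=0xb0, sp=0x99
prologue: push r3 → mem[0x98]=0x36, sp=0x98
body[0] xor  r3, r4, r2 → r3=0x8d
body[1] add  r0, r4, r3 → r0=0xca
body[2] xor  r3, r2, r0 → r3=0x7a
body[3] sub  r4, r4, r1 → r4=0xd1
body[4] sub  r4, r1, r4 → r4=0x9b
body[5] add  r4, r3, #35 → r4=0x9d
body[6] sub  r2, r2, r0 → r2=0xe6
epilogue: pop r3=0x36, sp=0x99
epilogue: pop r2=0xb0, sp=0x9a
r1: caller-saved, written=False
r3: callee-saved, written=True
r4: caller-saved, written=True

SURVIVE = r1,r3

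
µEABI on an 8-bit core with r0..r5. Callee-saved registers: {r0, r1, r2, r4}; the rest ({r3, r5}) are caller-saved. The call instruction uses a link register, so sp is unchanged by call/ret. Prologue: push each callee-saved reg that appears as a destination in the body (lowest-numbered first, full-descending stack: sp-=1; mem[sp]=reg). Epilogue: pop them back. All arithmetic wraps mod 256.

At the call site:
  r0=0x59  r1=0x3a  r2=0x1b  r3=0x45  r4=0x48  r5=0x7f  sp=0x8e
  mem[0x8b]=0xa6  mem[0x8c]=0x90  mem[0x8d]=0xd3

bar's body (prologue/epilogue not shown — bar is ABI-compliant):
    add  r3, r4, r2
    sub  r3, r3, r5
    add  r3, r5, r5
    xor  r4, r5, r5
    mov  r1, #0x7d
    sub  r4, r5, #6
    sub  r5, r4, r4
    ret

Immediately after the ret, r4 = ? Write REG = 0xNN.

prologue: push r1 -> mem[0x8d]=0x3a, sp=0x8d
prologue: push r4 -> mem[0x8c]=0x48, sp=0x8c
body[0] add  r3, r4, r2 -> r3=0x63
body[1] sub  r3, r3, r5 -> r3=0xe4
body[2] add  r3, r5, r5 -> r3=0xfe
body[3] xor  r4, r5, r5 -> r4=0x00
body[4] mov  r1, #0x7d -> r1=0x7d
body[5] sub  r4, r5, #6 -> r4=0x79
body[6] sub  r5, r4, r4 -> r5=0x00
epilogue: pop r4=0x48, sp=0x8d
epilogue: pop r1=0x3a, sp=0x8e
r4 is callee-saved -> restored

REG = 0x48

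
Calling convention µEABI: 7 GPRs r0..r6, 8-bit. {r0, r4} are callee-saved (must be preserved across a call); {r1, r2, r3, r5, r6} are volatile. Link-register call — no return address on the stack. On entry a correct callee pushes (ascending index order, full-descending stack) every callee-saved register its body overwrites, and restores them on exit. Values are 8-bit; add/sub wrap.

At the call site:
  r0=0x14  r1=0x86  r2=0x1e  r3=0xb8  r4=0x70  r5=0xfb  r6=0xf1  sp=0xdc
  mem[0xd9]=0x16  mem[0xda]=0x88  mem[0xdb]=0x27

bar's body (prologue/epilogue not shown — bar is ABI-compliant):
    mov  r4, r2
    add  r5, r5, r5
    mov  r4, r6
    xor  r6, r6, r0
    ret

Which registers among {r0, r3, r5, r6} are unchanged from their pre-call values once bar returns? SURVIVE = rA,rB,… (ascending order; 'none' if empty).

prologue: push r4 → mem[0xdb]=0x70, sp=0xdb
body[0] mov  r4, r2 → r4=0x1e
body[1] add  r5, r5, r5 → r5=0xf6
body[2] mov  r4, r6 → r4=0xf1
body[3] xor  r6, r6, r0 → r6=0xe5
epilogue: pop r4=0x70, sp=0xdc
r0: callee-saved, written=False
r3: caller-saved, written=False
r5: caller-saved, written=True
r6: caller-saved, written=True

SURVIVE = r0,r3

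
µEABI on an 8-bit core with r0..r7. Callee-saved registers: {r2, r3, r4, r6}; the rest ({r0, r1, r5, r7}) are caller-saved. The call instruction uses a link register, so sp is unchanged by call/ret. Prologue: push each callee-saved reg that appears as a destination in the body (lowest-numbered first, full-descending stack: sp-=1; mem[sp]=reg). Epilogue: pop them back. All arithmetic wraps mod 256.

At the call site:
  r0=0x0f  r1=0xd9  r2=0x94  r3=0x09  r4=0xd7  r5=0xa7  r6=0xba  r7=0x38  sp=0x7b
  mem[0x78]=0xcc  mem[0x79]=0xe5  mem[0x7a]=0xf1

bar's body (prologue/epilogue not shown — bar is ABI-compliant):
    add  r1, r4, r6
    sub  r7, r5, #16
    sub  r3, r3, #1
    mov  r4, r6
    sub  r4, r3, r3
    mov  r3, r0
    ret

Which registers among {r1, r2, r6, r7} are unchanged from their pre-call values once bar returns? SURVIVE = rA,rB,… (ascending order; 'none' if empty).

prologue: push r3 → mem[0x7a]=0x09, sp=0x7a
prologue: push r4 → mem[0x79]=0xd7, sp=0x79
body[0] add  r1, r4, r6 → r1=0x91
body[1] sub  r7, r5, #16 → r7=0x97
body[2] sub  r3, r3, #1 → r3=0x08
body[3] mov  r4, r6 → r4=0xba
body[4] sub  r4, r3, r3 → r4=0x00
body[5] mov  r3, r0 → r3=0x0f
epilogue: pop r4=0xd7, sp=0x7a
epilogue: pop r3=0x09, sp=0x7b
r1: caller-saved, written=True
r2: callee-saved, written=False
r6: callee-saved, written=False
r7: caller-saved, written=True

SURVIVE = r2,r6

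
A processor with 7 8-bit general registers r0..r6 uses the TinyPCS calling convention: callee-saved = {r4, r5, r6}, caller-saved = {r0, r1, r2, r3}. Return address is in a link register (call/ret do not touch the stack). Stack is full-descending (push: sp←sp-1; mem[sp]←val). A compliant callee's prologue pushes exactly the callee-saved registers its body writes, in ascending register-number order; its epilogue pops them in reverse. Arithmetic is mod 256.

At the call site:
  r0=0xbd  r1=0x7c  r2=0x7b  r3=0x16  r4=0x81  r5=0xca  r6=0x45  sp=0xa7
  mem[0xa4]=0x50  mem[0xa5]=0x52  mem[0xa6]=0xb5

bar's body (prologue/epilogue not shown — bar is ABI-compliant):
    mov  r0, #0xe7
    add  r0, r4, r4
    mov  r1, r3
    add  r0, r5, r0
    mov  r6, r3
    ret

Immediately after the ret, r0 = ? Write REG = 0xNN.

prologue: push r6 → mem[0xa6]=0x45, sp=0xa6
body[0] mov  r0, #0xe7 → r0=0xe7
body[1] add  r0, r4, r4 → r0=0x02
body[2] mov  r1, r3 → r1=0x16
body[3] add  r0, r5, r0 → r0=0xcc
body[4] mov  r6, r3 → r6=0x16
epilogue: pop r6=0x45, sp=0xa7
r0 is caller-saved → body value

REG = 0xcc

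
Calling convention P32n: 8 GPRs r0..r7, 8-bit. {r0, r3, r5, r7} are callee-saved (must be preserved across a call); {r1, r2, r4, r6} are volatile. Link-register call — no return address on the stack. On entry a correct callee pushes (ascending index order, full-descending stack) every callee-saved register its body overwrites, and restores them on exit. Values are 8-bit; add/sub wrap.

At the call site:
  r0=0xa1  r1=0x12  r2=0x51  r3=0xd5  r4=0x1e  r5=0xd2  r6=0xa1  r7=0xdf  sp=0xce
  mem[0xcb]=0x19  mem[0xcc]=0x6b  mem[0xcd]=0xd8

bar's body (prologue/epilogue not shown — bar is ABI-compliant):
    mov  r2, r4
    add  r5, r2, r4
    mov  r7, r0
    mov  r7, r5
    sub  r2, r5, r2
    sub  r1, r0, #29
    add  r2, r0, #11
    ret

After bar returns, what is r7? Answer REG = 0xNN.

prologue: push r5 → mem[0xcd]=0xd2, sp=0xcd
prologue: push r7 → mem[0xcc]=0xdf, sp=0xcc
body[0] mov  r2, r4 → r2=0x1e
body[1] add  r5, r2, r4 → r5=0x3c
body[2] mov  r7, r0 → r7=0xa1
body[3] mov  r7, r5 → r7=0x3c
body[4] sub  r2, r5, r2 → r2=0x1e
body[5] sub  r1, r0, #29 → r1=0x84
body[6] add  r2, r0, #11 → r2=0xac
epilogue: pop r7=0xdf, sp=0xcd
epilogue: pop r5=0xd2, sp=0xce
r7 is callee-saved → restored

REG = 0xdf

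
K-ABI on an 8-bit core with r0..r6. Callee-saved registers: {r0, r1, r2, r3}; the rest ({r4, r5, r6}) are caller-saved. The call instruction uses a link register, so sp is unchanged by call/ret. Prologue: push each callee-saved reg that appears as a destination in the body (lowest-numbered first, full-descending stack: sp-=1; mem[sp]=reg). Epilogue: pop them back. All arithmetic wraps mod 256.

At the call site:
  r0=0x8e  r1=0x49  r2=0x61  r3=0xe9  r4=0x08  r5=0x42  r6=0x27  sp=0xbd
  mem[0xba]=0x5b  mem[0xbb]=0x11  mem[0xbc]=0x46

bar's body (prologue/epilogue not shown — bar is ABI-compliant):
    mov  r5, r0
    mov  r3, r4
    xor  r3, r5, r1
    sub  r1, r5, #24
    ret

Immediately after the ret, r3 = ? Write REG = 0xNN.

prologue: push r1 -> mem[0xbc]=0x49, sp=0xbc
prologue: push r3 -> mem[0xbb]=0xe9, sp=0xbb
body[0] mov  r5, r0 -> r5=0x8e
body[1] mov  r3, r4 -> r3=0x08
body[2] xor  r3, r5, r1 -> r3=0xc7
body[3] sub  r1, r5, #24 -> r1=0x76
epilogue: pop r3=0xe9, sp=0xbc
epilogue: pop r1=0x49, sp=0xbd
r3 is callee-saved -> restored

REG = 0xe9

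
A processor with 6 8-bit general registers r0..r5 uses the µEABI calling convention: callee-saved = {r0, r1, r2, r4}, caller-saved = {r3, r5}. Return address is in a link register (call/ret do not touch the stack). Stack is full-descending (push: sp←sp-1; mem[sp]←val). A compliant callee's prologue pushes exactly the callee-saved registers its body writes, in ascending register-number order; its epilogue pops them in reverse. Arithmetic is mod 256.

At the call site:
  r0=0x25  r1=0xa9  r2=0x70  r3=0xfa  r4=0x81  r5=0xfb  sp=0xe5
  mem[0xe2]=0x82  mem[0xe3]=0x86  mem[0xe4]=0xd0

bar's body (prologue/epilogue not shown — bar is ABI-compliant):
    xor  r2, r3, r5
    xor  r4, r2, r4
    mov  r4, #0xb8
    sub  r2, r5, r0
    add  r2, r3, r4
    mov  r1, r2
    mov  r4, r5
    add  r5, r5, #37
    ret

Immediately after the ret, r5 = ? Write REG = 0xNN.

REG = 0x20

prologue: push r1 -> mem[0xe4]=0xa9, sp=0xe4
prologue: push r2 -> mem[0xe3]=0x70, sp=0xe3
prologue: push r4 -> mem[0xe2]=0x81, sp=0xe2
body[0] xor  r2, r3, r5 -> r2=0x01
body[1] xor  r4, r2, r4 -> r4=0x80
body[2] mov  r4, #0xb8 -> r4=0xb8
body[3] sub  r2, r5, r0 -> r2=0xd6
body[4] add  r2, r3, r4 -> r2=0xb2
body[5] mov  r1, r2 -> r1=0xb2
body[6] mov  r4, r5 -> r4=0xfb
body[7] add  r5, r5, #37 -> r5=0x20
epilogue: pop r4=0x81, sp=0xe3
epilogue: pop r2=0x70, sp=0xe4
epilogue: pop r1=0xa9, sp=0xe5
r5 is caller-saved -> body value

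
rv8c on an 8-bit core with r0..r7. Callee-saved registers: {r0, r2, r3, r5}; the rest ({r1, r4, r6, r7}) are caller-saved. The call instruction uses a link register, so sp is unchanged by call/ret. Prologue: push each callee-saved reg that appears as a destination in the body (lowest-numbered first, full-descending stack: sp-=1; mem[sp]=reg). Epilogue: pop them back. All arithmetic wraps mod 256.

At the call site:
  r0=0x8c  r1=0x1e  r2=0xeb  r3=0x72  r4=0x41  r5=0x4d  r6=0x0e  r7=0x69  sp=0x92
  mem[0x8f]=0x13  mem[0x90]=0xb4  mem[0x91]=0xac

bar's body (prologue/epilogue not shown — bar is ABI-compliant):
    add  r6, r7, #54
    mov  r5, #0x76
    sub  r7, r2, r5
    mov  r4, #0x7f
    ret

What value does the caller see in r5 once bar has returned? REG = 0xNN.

prologue: push r5 -> mem[0x91]=0x4d, sp=0x91
body[0] add  r6, r7, #54 -> r6=0x9f
body[1] mov  r5, #0x76 -> r5=0x76
body[2] sub  r7, r2, r5 -> r7=0x75
body[3] mov  r4, #0x7f -> r4=0x7f
epilogue: pop r5=0x4d, sp=0x92
r5 is callee-saved -> restored

REG = 0x4d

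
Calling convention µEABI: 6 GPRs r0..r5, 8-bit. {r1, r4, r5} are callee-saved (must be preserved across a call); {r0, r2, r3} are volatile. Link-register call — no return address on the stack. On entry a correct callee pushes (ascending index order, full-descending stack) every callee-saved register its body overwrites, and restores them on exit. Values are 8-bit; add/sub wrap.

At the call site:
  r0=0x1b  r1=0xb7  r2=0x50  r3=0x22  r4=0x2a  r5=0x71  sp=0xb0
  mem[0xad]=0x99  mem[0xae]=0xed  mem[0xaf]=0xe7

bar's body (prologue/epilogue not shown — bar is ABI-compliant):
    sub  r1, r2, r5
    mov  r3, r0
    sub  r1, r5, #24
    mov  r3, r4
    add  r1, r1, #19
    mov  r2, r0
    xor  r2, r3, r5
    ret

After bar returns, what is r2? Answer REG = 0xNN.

prologue: push r1 -> mem[0xaf]=0xb7, sp=0xaf
body[0] sub  r1, r2, r5 -> r1=0xdf
body[1] mov  r3, r0 -> r3=0x1b
body[2] sub  r1, r5, #24 -> r1=0x59
body[3] mov  r3, r4 -> r3=0x2a
body[4] add  r1, r1, #19 -> r1=0x6c
body[5] mov  r2, r0 -> r2=0x1b
body[6] xor  r2, r3, r5 -> r2=0x5b
epilogue: pop r1=0xb7, sp=0xb0
r2 is caller-saved -> body value

REG = 0x5b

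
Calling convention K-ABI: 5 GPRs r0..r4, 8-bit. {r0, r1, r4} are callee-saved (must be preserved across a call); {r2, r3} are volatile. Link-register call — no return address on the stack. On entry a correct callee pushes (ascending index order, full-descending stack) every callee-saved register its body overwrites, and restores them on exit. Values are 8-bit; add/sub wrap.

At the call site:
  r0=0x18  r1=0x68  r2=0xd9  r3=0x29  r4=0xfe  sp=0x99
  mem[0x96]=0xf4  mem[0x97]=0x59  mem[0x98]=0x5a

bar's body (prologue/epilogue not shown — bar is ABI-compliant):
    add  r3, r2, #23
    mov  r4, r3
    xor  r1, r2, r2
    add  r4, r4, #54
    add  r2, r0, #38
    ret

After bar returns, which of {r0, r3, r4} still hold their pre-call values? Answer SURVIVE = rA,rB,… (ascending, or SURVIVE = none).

prologue: push r1 -> mem[0x98]=0x68, sp=0x98
prologue: push r4 -> mem[0x97]=0xfe, sp=0x97
body[0] add  r3, r2, #23 -> r3=0xf0
body[1] mov  r4, r3 -> r4=0xf0
body[2] xor  r1, r2, r2 -> r1=0x00
body[3] add  r4, r4, #54 -> r4=0x26
body[4] add  r2, r0, #38 -> r2=0x3e
epilogue: pop r4=0xfe, sp=0x98
epilogue: pop r1=0x68, sp=0x99
r0: callee-saved, written=False
r3: caller-saved, written=True
r4: callee-saved, written=True

SURVIVE = r0,r4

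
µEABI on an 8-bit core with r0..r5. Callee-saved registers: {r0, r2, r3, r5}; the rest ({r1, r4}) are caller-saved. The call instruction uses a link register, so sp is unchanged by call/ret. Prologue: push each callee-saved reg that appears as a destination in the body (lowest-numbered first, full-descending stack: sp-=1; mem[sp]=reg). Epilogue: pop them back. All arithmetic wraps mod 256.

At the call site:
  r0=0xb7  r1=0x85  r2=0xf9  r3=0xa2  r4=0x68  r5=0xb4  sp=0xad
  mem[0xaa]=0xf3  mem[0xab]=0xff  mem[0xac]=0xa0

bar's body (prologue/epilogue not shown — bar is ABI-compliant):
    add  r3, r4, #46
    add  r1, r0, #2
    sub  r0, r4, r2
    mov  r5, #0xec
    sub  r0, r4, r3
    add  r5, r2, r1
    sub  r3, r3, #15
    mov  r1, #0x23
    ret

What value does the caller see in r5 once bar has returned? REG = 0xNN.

prologue: push r0 -> mem[0xac]=0xb7, sp=0xac
prologue: push r3 -> mem[0xab]=0xa2, sp=0xab
prologue: push r5 -> mem[0xaa]=0xb4, sp=0xaa
body[0] add  r3, r4, #46 -> r3=0x96
body[1] add  r1, r0, #2 -> r1=0xb9
body[2] sub  r0, r4, r2 -> r0=0x6f
body[3] mov  r5, #0xec -> r5=0xec
body[4] sub  r0, r4, r3 -> r0=0xd2
body[5] add  r5, r2, r1 -> r5=0xb2
body[6] sub  r3, r3, #15 -> r3=0x87
body[7] mov  r1, #0x23 -> r1=0x23
epilogue: pop r5=0xb4, sp=0xab
epilogue: pop r3=0xa2, sp=0xac
epilogue: pop r0=0xb7, sp=0xad
r5 is callee-saved -> restored

REG = 0xb4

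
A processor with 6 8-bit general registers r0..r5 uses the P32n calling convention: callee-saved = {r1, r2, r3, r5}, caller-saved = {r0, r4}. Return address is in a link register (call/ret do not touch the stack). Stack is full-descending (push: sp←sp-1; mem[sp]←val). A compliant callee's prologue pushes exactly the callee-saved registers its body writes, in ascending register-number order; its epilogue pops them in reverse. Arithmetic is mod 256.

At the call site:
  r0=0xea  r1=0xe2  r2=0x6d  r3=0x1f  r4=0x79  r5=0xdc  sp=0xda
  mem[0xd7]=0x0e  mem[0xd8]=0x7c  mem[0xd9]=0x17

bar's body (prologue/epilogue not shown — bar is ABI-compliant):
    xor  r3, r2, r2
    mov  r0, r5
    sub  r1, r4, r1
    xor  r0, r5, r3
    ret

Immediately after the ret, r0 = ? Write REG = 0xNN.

prologue: push r1 → mem[0xd9]=0xe2, sp=0xd9
prologue: push r3 → mem[0xd8]=0x1f, sp=0xd8
body[0] xor  r3, r2, r2 → r3=0x00
body[1] mov  r0, r5 → r0=0xdc
body[2] sub  r1, r4, r1 → r1=0x97
body[3] xor  r0, r5, r3 → r0=0xdc
epilogue: pop r3=0x1f, sp=0xd9
epilogue: pop r1=0xe2, sp=0xda
r0 is caller-saved → body value

REG = 0xdc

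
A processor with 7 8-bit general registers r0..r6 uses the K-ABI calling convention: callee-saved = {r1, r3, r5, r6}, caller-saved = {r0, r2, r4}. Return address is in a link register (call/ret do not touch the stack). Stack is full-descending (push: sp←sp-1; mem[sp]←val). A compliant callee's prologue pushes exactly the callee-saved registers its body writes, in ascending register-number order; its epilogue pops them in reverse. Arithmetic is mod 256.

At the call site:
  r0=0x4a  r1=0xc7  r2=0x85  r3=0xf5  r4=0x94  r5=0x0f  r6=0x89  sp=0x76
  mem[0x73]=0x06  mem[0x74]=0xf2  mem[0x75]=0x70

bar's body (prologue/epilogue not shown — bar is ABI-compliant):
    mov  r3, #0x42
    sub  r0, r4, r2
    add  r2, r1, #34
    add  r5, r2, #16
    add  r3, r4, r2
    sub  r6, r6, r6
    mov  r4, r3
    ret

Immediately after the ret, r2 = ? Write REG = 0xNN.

REG = 0xe9

prologue: push r3 -> mem[0x75]=0xf5, sp=0x75
prologue: push r5 -> mem[0x74]=0x0f, sp=0x74
prologue: push r6 -> mem[0x73]=0x89, sp=0x73
body[0] mov  r3, #0x42 -> r3=0x42
body[1] sub  r0, r4, r2 -> r0=0x0f
body[2] add  r2, r1, #34 -> r2=0xe9
body[3] add  r5, r2, #16 -> r5=0xf9
body[4] add  r3, r4, r2 -> r3=0x7d
body[5] sub  r6, r6, r6 -> r6=0x00
body[6] mov  r4, r3 -> r4=0x7d
epilogue: pop r6=0x89, sp=0x74
epilogue: pop r5=0x0f, sp=0x75
epilogue: pop r3=0xf5, sp=0x76
r2 is caller-saved -> body value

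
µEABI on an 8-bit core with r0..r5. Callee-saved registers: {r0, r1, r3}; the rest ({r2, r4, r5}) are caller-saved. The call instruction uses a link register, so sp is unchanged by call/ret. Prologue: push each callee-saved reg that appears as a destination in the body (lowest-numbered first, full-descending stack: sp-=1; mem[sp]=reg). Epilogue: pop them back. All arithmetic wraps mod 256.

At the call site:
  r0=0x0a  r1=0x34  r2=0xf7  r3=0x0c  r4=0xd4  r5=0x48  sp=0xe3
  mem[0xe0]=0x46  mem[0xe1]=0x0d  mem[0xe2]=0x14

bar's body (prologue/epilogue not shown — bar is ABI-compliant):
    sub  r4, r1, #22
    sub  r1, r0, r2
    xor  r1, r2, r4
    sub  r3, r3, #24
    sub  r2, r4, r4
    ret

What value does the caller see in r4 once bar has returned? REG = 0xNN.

prologue: push r1 -> mem[0xe2]=0x34, sp=0xe2
prologue: push r3 -> mem[0xe1]=0x0c, sp=0xe1
body[0] sub  r4, r1, #22 -> r4=0x1e
body[1] sub  r1, r0, r2 -> r1=0x13
body[2] xor  r1, r2, r4 -> r1=0xe9
body[3] sub  r3, r3, #24 -> r3=0xf4
body[4] sub  r2, r4, r4 -> r2=0x00
epilogue: pop r3=0x0c, sp=0xe2
epilogue: pop r1=0x34, sp=0xe3
r4 is caller-saved -> body value

REG = 0x1e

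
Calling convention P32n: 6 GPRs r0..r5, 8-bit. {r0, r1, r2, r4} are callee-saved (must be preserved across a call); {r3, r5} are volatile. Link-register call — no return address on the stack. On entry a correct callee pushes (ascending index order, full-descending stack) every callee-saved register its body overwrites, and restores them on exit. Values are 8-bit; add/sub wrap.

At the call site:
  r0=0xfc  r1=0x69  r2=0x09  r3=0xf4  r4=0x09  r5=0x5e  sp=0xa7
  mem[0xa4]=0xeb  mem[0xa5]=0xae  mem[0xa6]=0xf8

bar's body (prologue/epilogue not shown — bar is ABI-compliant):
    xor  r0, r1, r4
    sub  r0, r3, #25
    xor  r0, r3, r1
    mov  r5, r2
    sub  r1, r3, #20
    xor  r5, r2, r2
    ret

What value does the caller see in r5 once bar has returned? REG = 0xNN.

prologue: push r0 -> mem[0xa6]=0xfc, sp=0xa6
prologue: push r1 -> mem[0xa5]=0x69, sp=0xa5
body[0] xor  r0, r1, r4 -> r0=0x60
body[1] sub  r0, r3, #25 -> r0=0xdb
body[2] xor  r0, r3, r1 -> r0=0x9d
body[3] mov  r5, r2 -> r5=0x09
body[4] sub  r1, r3, #20 -> r1=0xe0
body[5] xor  r5, r2, r2 -> r5=0x00
epilogue: pop r1=0x69, sp=0xa6
epilogue: pop r0=0xfc, sp=0xa7
r5 is caller-saved -> body value

REG = 0x00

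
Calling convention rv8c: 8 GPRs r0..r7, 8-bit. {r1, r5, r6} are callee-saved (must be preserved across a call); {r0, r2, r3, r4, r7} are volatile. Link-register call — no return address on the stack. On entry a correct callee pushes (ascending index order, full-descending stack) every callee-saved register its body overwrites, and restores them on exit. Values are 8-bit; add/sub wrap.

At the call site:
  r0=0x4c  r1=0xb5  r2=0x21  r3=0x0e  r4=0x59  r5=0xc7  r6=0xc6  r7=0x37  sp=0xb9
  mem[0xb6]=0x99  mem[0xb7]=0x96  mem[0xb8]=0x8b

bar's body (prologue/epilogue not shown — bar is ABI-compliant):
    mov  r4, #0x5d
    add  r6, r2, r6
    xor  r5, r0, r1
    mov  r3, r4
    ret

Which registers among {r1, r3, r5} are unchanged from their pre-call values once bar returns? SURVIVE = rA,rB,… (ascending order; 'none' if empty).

prologue: push r5 → mem[0xb8]=0xc7, sp=0xb8
prologue: push r6 → mem[0xb7]=0xc6, sp=0xb7
body[0] mov  r4, #0x5d → r4=0x5d
body[1] add  r6, r2, r6 → r6=0xe7
body[2] xor  r5, r0, r1 → r5=0xf9
body[3] mov  r3, r4 → r3=0x5d
epilogue: pop r6=0xc6, sp=0xb8
epilogue: pop r5=0xc7, sp=0xb9
r1: callee-saved, written=False
r3: caller-saved, written=True
r5: callee-saved, written=True

SURVIVE = r1,r5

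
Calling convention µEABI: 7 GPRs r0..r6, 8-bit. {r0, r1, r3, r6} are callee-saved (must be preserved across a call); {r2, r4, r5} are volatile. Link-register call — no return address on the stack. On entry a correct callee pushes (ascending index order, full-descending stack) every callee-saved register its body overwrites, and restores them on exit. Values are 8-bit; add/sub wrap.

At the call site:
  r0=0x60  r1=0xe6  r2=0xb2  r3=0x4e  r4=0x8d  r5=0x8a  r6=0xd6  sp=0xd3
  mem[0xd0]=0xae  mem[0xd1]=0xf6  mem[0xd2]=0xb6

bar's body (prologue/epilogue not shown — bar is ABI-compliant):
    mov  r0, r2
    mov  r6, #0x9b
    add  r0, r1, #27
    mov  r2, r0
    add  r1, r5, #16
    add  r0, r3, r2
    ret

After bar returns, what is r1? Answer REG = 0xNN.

prologue: push r0 → mem[0xd2]=0x60, sp=0xd2
prologue: push r1 → mem[0xd1]=0xe6, sp=0xd1
prologue: push r6 → mem[0xd0]=0xd6, sp=0xd0
body[0] mov  r0, r2 → r0=0xb2
body[1] mov  r6, #0x9b → r6=0x9b
body[2] add  r0, r1, #27 → r0=0x01
body[3] mov  r2, r0 → r2=0x01
body[4] add  r1, r5, #16 → r1=0x9a
body[5] add  r0, r3, r2 → r0=0x4f
epilogue: pop r6=0xd6, sp=0xd1
epilogue: pop r1=0xe6, sp=0xd2
epilogue: pop r0=0x60, sp=0xd3
r1 is callee-saved → restored

REG = 0xe6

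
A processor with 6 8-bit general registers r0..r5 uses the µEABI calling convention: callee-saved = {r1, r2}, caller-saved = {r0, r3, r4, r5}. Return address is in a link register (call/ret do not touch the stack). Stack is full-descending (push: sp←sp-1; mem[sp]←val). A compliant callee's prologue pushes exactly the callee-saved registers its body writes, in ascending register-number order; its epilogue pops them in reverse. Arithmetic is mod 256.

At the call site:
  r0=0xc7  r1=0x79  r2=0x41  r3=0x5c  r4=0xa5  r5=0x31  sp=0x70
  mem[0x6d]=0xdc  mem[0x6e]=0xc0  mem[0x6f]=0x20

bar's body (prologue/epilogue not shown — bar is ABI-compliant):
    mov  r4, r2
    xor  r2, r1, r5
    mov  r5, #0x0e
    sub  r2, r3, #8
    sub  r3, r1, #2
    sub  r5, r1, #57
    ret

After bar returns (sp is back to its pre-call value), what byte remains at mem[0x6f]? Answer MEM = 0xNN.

MEM = 0x41

prologue: push r2 → mem[0x6f]=0x41, sp=0x6f
body[0] mov  r4, r2 → r4=0x41
body[1] xor  r2, r1, r5 → r2=0x48
body[2] mov  r5, #0x0e → r5=0x0e
body[3] sub  r2, r3, #8 → r2=0x54
body[4] sub  r3, r1, #2 → r3=0x77
body[5] sub  r5, r1, #57 → r5=0x40
epilogue: pop r2=0x41, sp=0x70
prologue pushed ['r2'] at ['0x6f']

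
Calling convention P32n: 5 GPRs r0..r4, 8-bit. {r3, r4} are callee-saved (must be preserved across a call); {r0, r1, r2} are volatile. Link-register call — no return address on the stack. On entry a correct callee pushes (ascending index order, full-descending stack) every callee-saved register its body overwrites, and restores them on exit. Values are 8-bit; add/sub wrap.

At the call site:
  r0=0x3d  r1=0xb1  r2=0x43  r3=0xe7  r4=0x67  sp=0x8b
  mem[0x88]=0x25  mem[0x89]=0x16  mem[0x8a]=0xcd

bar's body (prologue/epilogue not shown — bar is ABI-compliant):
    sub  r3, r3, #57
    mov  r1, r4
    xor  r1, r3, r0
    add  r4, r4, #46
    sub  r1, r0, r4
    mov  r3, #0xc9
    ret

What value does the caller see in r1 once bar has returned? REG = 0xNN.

prologue: push r3 -> mem[0x8a]=0xe7, sp=0x8a
prologue: push r4 -> mem[0x89]=0x67, sp=0x89
body[0] sub  r3, r3, #57 -> r3=0xae
body[1] mov  r1, r4 -> r1=0x67
body[2] xor  r1, r3, r0 -> r1=0x93
body[3] add  r4, r4, #46 -> r4=0x95
body[4] sub  r1, r0, r4 -> r1=0xa8
body[5] mov  r3, #0xc9 -> r3=0xc9
epilogue: pop r4=0x67, sp=0x8a
epilogue: pop r3=0xe7, sp=0x8b
r1 is caller-saved -> body value

REG = 0xa8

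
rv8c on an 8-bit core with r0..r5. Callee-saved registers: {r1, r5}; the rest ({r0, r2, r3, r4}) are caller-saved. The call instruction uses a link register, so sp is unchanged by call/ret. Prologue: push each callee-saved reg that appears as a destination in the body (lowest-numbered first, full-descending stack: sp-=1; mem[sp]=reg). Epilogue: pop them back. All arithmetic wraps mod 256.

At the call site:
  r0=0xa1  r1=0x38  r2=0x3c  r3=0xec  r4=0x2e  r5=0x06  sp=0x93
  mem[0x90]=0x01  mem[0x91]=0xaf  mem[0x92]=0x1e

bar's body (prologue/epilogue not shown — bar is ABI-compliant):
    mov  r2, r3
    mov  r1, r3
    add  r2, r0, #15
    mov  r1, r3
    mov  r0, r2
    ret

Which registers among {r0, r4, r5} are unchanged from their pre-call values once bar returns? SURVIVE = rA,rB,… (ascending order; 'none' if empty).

prologue: push r1 -> mem[0x92]=0x38, sp=0x92
body[0] mov  r2, r3 -> r2=0xec
body[1] mov  r1, r3 -> r1=0xec
body[2] add  r2, r0, #15 -> r2=0xb0
body[3] mov  r1, r3 -> r1=0xec
body[4] mov  r0, r2 -> r0=0xb0
epilogue: pop r1=0x38, sp=0x93
r0: caller-saved, written=True
r4: caller-saved, written=False
r5: callee-saved, written=False

SURVIVE = r4,r5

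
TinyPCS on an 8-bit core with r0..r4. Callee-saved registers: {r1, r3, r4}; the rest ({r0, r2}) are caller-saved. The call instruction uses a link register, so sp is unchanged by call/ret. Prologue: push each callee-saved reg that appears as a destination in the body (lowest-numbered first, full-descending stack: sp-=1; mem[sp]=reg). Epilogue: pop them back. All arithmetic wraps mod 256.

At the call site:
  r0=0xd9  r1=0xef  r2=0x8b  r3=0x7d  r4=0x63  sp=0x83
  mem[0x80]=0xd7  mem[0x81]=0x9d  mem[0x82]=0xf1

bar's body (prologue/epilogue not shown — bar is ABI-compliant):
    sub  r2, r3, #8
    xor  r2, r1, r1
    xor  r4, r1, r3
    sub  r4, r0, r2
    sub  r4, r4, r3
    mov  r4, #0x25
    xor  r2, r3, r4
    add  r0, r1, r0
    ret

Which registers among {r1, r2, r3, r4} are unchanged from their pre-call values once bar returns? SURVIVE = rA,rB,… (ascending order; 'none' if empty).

SURVIVE = r1,r3,r4

prologue: push r4 → mem[0x82]=0x63, sp=0x82
body[0] sub  r2, r3, #8 → r2=0x75
body[1] xor  r2, r1, r1 → r2=0x00
body[2] xor  r4, r1, r3 → r4=0x92
body[3] sub  r4, r0, r2 → r4=0xd9
body[4] sub  r4, r4, r3 → r4=0x5c
body[5] mov  r4, #0x25 → r4=0x25
body[6] xor  r2, r3, r4 → r2=0x58
body[7] add  r0, r1, r0 → r0=0xc8
epilogue: pop r4=0x63, sp=0x83
r1: callee-saved, written=False
r2: caller-saved, written=True
r3: callee-saved, written=False
r4: callee-saved, written=True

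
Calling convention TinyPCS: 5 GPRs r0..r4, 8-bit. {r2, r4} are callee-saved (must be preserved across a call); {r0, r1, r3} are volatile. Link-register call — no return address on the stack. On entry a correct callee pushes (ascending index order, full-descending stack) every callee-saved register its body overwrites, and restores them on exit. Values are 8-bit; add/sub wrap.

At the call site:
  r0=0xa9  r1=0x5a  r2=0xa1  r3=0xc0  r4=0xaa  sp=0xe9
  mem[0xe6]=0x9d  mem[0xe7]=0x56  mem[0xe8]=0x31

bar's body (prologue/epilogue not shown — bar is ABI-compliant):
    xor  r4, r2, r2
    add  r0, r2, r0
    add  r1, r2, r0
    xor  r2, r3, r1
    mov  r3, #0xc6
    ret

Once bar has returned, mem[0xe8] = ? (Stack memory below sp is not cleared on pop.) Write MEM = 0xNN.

prologue: push r2 → mem[0xe8]=0xa1, sp=0xe8
prologue: push r4 → mem[0xe7]=0xaa, sp=0xe7
body[0] xor  r4, r2, r2 → r4=0x00
body[1] add  r0, r2, r0 → r0=0x4a
body[2] add  r1, r2, r0 → r1=0xeb
body[3] xor  r2, r3, r1 → r2=0x2b
body[4] mov  r3, #0xc6 → r3=0xc6
epilogue: pop r4=0xaa, sp=0xe8
epilogue: pop r2=0xa1, sp=0xe9
prologue pushed ['r2', 'r4'] at ['0xe8', '0xe7']

MEM = 0xa1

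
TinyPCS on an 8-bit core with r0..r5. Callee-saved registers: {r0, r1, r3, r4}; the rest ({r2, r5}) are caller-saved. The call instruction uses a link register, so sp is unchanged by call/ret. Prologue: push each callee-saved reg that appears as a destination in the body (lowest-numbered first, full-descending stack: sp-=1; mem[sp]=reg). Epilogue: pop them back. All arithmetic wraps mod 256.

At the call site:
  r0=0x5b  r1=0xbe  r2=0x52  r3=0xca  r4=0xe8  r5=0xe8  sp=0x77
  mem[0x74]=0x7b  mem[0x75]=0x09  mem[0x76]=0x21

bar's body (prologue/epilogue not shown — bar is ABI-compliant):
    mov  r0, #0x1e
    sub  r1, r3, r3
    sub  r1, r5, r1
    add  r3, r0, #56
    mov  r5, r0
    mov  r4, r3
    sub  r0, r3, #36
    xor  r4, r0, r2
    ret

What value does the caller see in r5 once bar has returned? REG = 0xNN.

prologue: push r0 -> mem[0x76]=0x5b, sp=0x76
prologue: push r1 -> mem[0x75]=0xbe, sp=0x75
prologue: push r3 -> mem[0x74]=0xca, sp=0x74
prologue: push r4 -> mem[0x73]=0xe8, sp=0x73
body[0] mov  r0, #0x1e -> r0=0x1e
body[1] sub  r1, r3, r3 -> r1=0x00
body[2] sub  r1, r5, r1 -> r1=0xe8
body[3] add  r3, r0, #56 -> r3=0x56
body[4] mov  r5, r0 -> r5=0x1e
body[5] mov  r4, r3 -> r4=0x56
body[6] sub  r0, r3, #36 -> r0=0x32
body[7] xor  r4, r0, r2 -> r4=0x60
epilogue: pop r4=0xe8, sp=0x74
epilogue: pop r3=0xca, sp=0x75
epilogue: pop r1=0xbe, sp=0x76
epilogue: pop r0=0x5b, sp=0x77
r5 is caller-saved -> body value

REG = 0x1e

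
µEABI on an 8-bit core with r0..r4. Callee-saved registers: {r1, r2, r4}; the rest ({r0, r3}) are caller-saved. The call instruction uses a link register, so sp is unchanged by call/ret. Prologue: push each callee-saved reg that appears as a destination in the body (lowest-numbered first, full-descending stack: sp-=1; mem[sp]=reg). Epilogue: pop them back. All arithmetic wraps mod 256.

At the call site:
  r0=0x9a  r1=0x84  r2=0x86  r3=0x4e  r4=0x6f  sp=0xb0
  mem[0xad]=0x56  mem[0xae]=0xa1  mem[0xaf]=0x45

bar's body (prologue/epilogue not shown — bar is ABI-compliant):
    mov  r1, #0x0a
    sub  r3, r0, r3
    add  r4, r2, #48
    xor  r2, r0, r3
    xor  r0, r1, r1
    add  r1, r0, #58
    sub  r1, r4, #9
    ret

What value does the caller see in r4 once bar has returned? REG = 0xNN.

prologue: push r1 → mem[0xaf]=0x84, sp=0xaf
prologue: push r2 → mem[0xae]=0x86, sp=0xae
prologue: push r4 → mem[0xad]=0x6f, sp=0xad
body[0] mov  r1, #0x0a → r1=0x0a
body[1] sub  r3, r0, r3 → r3=0x4c
body[2] add  r4, r2, #48 → r4=0xb6
body[3] xor  r2, r0, r3 → r2=0xd6
body[4] xor  r0, r1, r1 → r0=0x00
body[5] add  r1, r0, #58 → r1=0x3a
body[6] sub  r1, r4, #9 → r1=0xad
epilogue: pop r4=0x6f, sp=0xae
epilogue: pop r2=0x86, sp=0xaf
epilogue: pop r1=0x84, sp=0xb0
r4 is callee-saved → restored

REG = 0x6f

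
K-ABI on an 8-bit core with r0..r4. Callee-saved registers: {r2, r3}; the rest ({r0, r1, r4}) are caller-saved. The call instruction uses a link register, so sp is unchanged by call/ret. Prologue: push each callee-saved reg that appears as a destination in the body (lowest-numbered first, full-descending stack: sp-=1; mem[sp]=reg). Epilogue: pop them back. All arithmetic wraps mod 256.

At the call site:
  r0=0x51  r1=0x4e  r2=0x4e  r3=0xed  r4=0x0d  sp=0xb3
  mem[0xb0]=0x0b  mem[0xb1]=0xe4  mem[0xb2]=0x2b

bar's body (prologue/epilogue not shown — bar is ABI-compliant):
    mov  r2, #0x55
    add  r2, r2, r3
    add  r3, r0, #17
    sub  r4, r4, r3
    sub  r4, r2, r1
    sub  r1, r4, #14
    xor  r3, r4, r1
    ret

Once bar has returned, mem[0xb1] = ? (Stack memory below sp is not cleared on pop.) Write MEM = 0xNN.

prologue: push r2 -> mem[0xb2]=0x4e, sp=0xb2
prologue: push r3 -> mem[0xb1]=0xed, sp=0xb1
body[0] mov  r2, #0x55 -> r2=0x55
body[1] add  r2, r2, r3 -> r2=0x42
body[2] add  r3, r0, #17 -> r3=0x62
body[3] sub  r4, r4, r3 -> r4=0xab
body[4] sub  r4, r2, r1 -> r4=0xf4
body[5] sub  r1, r4, #14 -> r1=0xe6
body[6] xor  r3, r4, r1 -> r3=0x12
epilogue: pop r3=0xed, sp=0xb2
epilogue: pop r2=0x4e, sp=0xb3
prologue pushed ['r2', 'r3'] at ['0xb2', '0xb1']

MEM = 0xed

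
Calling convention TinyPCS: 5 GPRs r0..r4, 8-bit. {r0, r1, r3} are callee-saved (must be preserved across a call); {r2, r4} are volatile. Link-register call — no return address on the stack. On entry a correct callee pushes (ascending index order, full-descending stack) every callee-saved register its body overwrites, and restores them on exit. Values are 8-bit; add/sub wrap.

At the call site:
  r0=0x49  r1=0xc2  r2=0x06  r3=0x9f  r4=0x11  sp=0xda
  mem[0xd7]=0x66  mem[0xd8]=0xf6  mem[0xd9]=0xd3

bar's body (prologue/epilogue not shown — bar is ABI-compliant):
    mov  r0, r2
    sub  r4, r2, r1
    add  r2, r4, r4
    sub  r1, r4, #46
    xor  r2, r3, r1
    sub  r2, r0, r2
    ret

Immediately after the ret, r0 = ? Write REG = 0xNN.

prologue: push r0 -> mem[0xd9]=0x49, sp=0xd9
prologue: push r1 -> mem[0xd8]=0xc2, sp=0xd8
body[0] mov  r0, r2 -> r0=0x06
body[1] sub  r4, r2, r1 -> r4=0x44
body[2] add  r2, r4, r4 -> r2=0x88
body[3] sub  r1, r4, #46 -> r1=0x16
body[4] xor  r2, r3, r1 -> r2=0x89
body[5] sub  r2, r0, r2 -> r2=0x7d
epilogue: pop r1=0xc2, sp=0xd9
epilogue: pop r0=0x49, sp=0xda
r0 is callee-saved -> restored

REG = 0x49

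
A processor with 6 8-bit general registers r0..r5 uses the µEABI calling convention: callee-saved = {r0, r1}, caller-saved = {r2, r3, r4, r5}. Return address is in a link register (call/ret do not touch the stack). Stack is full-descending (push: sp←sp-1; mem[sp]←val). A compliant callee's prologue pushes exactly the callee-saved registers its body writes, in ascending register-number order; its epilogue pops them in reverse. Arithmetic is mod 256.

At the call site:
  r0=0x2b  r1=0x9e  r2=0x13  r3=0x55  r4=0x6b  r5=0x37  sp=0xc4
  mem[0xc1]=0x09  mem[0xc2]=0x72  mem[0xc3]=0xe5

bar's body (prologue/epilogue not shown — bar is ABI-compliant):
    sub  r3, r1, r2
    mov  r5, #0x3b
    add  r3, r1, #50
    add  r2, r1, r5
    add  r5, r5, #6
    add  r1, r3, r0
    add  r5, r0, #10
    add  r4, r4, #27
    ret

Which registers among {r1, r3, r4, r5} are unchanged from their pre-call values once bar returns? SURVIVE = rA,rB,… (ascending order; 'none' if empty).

prologue: push r1 → mem[0xc3]=0x9e, sp=0xc3
body[0] sub  r3, r1, r2 → r3=0x8b
body[1] mov  r5, #0x3b → r5=0x3b
body[2] add  r3, r1, #50 → r3=0xd0
body[3] add  r2, r1, r5 → r2=0xd9
body[4] add  r5, r5, #6 → r5=0x41
body[5] add  r1, r3, r0 → r1=0xfb
body[6] add  r5, r0, #10 → r5=0x35
body[7] add  r4, r4, #27 → r4=0x86
epilogue: pop r1=0x9e, sp=0xc4
r1: callee-saved, written=True
r3: caller-saved, written=True
r4: caller-saved, written=True
r5: caller-saved, written=True

SURVIVE = r1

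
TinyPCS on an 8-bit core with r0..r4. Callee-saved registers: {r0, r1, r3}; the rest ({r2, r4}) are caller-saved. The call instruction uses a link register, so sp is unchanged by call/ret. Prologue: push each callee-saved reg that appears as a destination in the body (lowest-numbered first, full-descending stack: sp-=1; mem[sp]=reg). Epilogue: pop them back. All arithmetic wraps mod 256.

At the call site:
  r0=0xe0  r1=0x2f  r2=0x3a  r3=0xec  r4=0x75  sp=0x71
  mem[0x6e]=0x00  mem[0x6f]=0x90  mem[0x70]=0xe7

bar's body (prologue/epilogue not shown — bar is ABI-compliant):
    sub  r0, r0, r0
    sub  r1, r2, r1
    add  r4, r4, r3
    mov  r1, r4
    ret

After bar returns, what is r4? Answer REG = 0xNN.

prologue: push r0 → mem[0x70]=0xe0, sp=0x70
prologue: push r1 → mem[0x6f]=0x2f, sp=0x6f
body[0] sub  r0, r0, r0 → r0=0x00
body[1] sub  r1, r2, r1 → r1=0x0b
body[2] add  r4, r4, r3 → r4=0x61
body[3] mov  r1, r4 → r1=0x61
epilogue: pop r1=0x2f, sp=0x70
epilogue: pop r0=0xe0, sp=0x71
r4 is caller-saved → body value

REG = 0x61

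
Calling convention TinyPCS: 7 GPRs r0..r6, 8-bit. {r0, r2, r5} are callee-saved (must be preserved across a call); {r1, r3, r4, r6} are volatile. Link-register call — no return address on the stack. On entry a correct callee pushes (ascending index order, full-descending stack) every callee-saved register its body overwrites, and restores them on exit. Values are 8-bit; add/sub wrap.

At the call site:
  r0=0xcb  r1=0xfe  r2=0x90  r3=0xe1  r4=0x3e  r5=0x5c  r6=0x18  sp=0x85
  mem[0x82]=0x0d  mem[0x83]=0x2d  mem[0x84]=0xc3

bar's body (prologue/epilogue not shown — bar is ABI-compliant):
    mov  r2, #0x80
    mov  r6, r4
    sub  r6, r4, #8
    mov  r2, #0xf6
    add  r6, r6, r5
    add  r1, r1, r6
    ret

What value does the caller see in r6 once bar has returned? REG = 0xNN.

prologue: push r2 -> mem[0x84]=0x90, sp=0x84
body[0] mov  r2, #0x80 -> r2=0x80
body[1] mov  r6, r4 -> r6=0x3e
body[2] sub  r6, r4, #8 -> r6=0x36
body[3] mov  r2, #0xf6 -> r2=0xf6
body[4] add  r6, r6, r5 -> r6=0x92
body[5] add  r1, r1, r6 -> r1=0x90
epilogue: pop r2=0x90, sp=0x85
r6 is caller-saved -> body value

REG = 0x92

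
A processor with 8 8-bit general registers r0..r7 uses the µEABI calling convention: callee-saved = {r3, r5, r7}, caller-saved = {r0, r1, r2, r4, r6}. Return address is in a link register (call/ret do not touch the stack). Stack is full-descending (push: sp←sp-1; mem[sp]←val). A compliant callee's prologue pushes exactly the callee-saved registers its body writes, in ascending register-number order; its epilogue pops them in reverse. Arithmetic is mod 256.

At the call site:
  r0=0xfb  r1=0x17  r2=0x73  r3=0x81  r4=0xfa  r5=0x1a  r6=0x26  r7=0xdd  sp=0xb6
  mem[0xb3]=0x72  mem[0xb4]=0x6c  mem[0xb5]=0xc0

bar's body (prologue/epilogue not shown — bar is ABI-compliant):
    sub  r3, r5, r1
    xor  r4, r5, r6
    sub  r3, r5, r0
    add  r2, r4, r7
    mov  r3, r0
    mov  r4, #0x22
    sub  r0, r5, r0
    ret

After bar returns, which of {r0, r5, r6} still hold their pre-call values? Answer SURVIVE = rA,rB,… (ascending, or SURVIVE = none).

SURVIVE = r5,r6

prologue: push r3 → mem[0xb5]=0x81, sp=0xb5
body[0] sub  r3, r5, r1 → r3=0x03
body[1] xor  r4, r5, r6 → r4=0x3c
body[2] sub  r3, r5, r0 → r3=0x1f
body[3] add  r2, r4, r7 → r2=0x19
body[4] mov  r3, r0 → r3=0xfb
body[5] mov  r4, #0x22 → r4=0x22
body[6] sub  r0, r5, r0 → r0=0x1f
epilogue: pop r3=0x81, sp=0xb6
r0: caller-saved, written=True
r5: callee-saved, written=False
r6: caller-saved, written=False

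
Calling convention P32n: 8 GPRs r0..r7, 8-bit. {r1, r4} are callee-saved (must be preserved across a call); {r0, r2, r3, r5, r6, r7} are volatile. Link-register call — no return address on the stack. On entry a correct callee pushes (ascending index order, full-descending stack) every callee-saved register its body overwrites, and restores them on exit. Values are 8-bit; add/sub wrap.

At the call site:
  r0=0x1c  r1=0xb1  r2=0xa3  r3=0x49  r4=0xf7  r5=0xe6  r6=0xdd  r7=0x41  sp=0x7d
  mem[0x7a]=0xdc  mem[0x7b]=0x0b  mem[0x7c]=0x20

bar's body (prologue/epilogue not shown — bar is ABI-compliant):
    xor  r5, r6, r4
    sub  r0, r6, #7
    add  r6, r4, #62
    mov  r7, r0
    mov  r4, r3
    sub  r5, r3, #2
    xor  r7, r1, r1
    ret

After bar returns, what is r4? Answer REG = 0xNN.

REG = 0xf7

prologue: push r4 -> mem[0x7c]=0xf7, sp=0x7c
body[0] xor  r5, r6, r4 -> r5=0x2a
body[1] sub  r0, r6, #7 -> r0=0xd6
body[2] add  r6, r4, #62 -> r6=0x35
body[3] mov  r7, r0 -> r7=0xd6
body[4] mov  r4, r3 -> r4=0x49
body[5] sub  r5, r3, #2 -> r5=0x47
body[6] xor  r7, r1, r1 -> r7=0x00
epilogue: pop r4=0xf7, sp=0x7d
r4 is callee-saved -> restored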